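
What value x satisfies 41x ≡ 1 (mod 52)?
33

gcd(41, 52) = 1, so the inverse exists.
Extended Euclidean algorithm on (52, 41):
52 = 1 × 41 + 11  ⟹  11 = (1)·52 + (-1)·41
41 = 3 × 11 + 8  ⟹  8 = (-3)·52 + (4)·41
11 = 1 × 8 + 3  ⟹  3 = (4)·52 + (-5)·41
8 = 2 × 3 + 2  ⟹  2 = (-11)·52 + (14)·41
3 = 1 × 2 + 1  ⟹  1 = (15)·52 + (-19)·41
So (-19)·41 ≡ 1 (mod 52), i.e. 41^(-1) ≡ -19 ≡ 33 (mod 52).
Check: 41 × 33 = 1353 ≡ 1 (mod 52)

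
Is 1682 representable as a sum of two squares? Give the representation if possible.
1² + 41² (a=1, b=41)

Factorization: 1682 = 2 × 29^2
By Fermat: n is sum of two squares iff every prime p ≡ 3 (mod 4) appears to even power.
All primes ≡ 3 (mod 4) appear to even power.
Search a = 0, 1, 2, … for 1682 - a² a perfect square: first hit at a = 1: 1682 - 1 = 1681 = 41².
1682 = 1² + 41² = 1 + 1681 ✓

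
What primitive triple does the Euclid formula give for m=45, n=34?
(869, 3060, 3181)

Euclid's formula: a = m² - n², b = 2mn, c = m² + n²
m = 45, n = 34
a = 45² - 34² = 2025 - 1156 = 869
b = 2 × 45 × 34 = 3060
c = 45² + 34² = 2025 + 1156 = 3181
Verification: 869² + 3060² = 755161 + 9363600 = 10118761 = 3181² ✓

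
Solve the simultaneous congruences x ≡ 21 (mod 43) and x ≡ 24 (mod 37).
838

Using Chinese Remainder Theorem:
M = 43 × 37 = 1591
M1 = 37, M2 = 43
y1 = 37^(-1) mod 43 = 7
y2 = 43^(-1) mod 37 = 31
x = (21×37×7 + 24×43×31) mod 1591 = 838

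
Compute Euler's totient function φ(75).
40

75 = 3 × 5^2
φ(n) = n × ∏(1 - 1/p) for each prime p dividing n
φ(75) = 75 × (1 - 1/3) × (1 - 1/5) = 40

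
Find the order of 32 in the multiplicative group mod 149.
148

149 is prime, so ord(32) divides φ(149) = 148.
Divisors of 148: 1, 2, 4, 37, 74, 148.
Repeated squaring: 32^1 ≡ 32, 32^2 ≡ 130, 32^4 ≡ 63, 32^8 ≡ 95, 32^16 ≡ 85, 32^32 ≡ 73, 32^64 ≡ 114, 32^128 ≡ 33 (mod 149).
Test 32^d mod 149 for each divisor d in increasing order:
32^1 ≡ 32
32^2 ≡ 130
32^4 ≡ 63
32^37 = 32^32·32^4·32^1 ≡ 105
32^74 = 32^64·32^8·32^2 ≡ 148
32^148 = 32^128·32^16·32^4 ≡ 1  ← first divisor giving 1
The order is 148.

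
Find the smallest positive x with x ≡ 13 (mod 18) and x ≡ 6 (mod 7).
13

Using Chinese Remainder Theorem:
M = 18 × 7 = 126
M1 = 7, M2 = 18
y1 = 7^(-1) mod 18 = 13
y2 = 18^(-1) mod 7 = 2
x = (13×7×13 + 6×18×2) mod 126 = 13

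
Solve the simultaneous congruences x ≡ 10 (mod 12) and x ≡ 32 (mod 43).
118

Using Chinese Remainder Theorem:
M = 12 × 43 = 516
M1 = 43, M2 = 12
y1 = 43^(-1) mod 12 = 7
y2 = 12^(-1) mod 43 = 18
x = (10×43×7 + 32×12×18) mod 516 = 118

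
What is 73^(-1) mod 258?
205

gcd(73, 258) = 1, so the inverse exists.
Extended Euclidean algorithm on (258, 73):
258 = 3 × 73 + 39  ⟹  39 = (1)·258 + (-3)·73
73 = 1 × 39 + 34  ⟹  34 = (-1)·258 + (4)·73
39 = 1 × 34 + 5  ⟹  5 = (2)·258 + (-7)·73
34 = 6 × 5 + 4  ⟹  4 = (-13)·258 + (46)·73
5 = 1 × 4 + 1  ⟹  1 = (15)·258 + (-53)·73
So (-53)·73 ≡ 1 (mod 258), i.e. 73^(-1) ≡ -53 ≡ 205 (mod 258).
Check: 73 × 205 = 14965 ≡ 1 (mod 258)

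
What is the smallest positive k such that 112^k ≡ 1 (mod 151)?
150

151 is prime, so ord(112) divides φ(151) = 150.
Divisors of 150: 1, 2, 3, 5, 6, 10, 15, 25, 30, 50, 75, 150.
Repeated squaring: 112^1 ≡ 112, 112^2 ≡ 11, 112^4 ≡ 121, 112^8 ≡ 145, 112^16 ≡ 36, 112^32 ≡ 88, 112^64 ≡ 43, 112^128 ≡ 37 (mod 151).
Test 112^d mod 151 for each divisor d in increasing order:
112^1 ≡ 112
112^2 ≡ 11
112^3 = 112^2·112^1 ≡ 24
112^5 = 112^4·112^1 ≡ 113
112^6 = 112^4·112^2 ≡ 123
112^10 = 112^8·112^2 ≡ 85
112^15 = 112^8·112^4·112^2·112^1 ≡ 92
112^25 = 112^16·112^8·112^1 ≡ 119
112^30 = 112^16·112^8·112^4·112^2 ≡ 8
112^50 = 112^32·112^16·112^2 ≡ 118
112^75 = 112^64·112^8·112^2·112^1 ≡ 150
112^150 = 112^128·112^16·112^4·112^2 ≡ 1  ← first divisor giving 1
The order is 150.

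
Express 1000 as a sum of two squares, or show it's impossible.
10² + 30² (a=10, b=30)

Factorization: 1000 = 2^3 × 5^3
By Fermat: n is sum of two squares iff every prime p ≡ 3 (mod 4) appears to even power.
All primes ≡ 3 (mod 4) appear to even power.
Search a = 0, 1, 2, … for 1000 - a² a perfect square: first hit at a = 10: 1000 - 100 = 900 = 30².
1000 = 10² + 30² = 100 + 900 ✓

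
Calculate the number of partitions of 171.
301384802048

p(n) counts ways to write n as a sum of positive integers (order ignored).
Euler's pentagonal recurrence: p(k) = p(k-1) + p(k-2) - p(k-5) - p(k-7) + p(k-12) + p(k-15) - ... (offsets j(3j∓1)/2, signs ++--, p(0)=1, p(<0)=0).
DP table for k = 0..170: p(0)=1, p(1)=1, p(2)=2, p(3)=3, p(4)=5, p(5)=7, p(6)=11, p(7)=15, p(8)=22, p(9)=30, p(10)=42, p(11)=56, p(12)=77, p(13)=101, p(14)=135, p(15)=176, p(16)=231, p(17)=297, p(18)=385, p(19)=490, p(20)=627, p(21)=792, p(22)=1002, p(23)=1255, p(24)=1575, p(25)=1958, p(26)=2436, p(27)=3010, p(28)=3718, p(29)=4565, p(30)=5604, p(31)=6842, p(32)=8349, p(33)=10143, p(34)=12310, p(35)=14883, p(36)=17977, p(37)=21637, p(38)=26015, p(39)=31185, p(40)=37338, p(41)=44583, p(42)=53174, p(43)=63261, p(44)=75175, p(45)=89134, p(46)=105558, p(47)=124754, p(48)=147273, p(49)=173525, p(50)=204226, p(51)=239943, p(52)=281589, p(53)=329931, p(54)=386155, p(55)=451276, p(56)=526823, p(57)=614154, p(58)=715220, p(59)=831820, p(60)=966467, p(61)=1121505, p(62)=1300156, p(63)=1505499, p(64)=1741630, p(65)=2012558, p(66)=2323520, p(67)=2679689, p(68)=3087735, p(69)=3554345, p(70)=4087968, p(71)=4697205, p(72)=5392783, p(73)=6185689, p(74)=7089500, p(75)=8118264, p(76)=9289091, p(77)=10619863, p(78)=12132164, p(79)=13848650, p(80)=15796476, p(81)=18004327, p(82)=20506255, p(83)=23338469, p(84)=26543660, p(85)=30167357, p(86)=34262962, p(87)=38887673, p(88)=44108109, p(89)=49995925, p(90)=56634173, p(91)=64112359, p(92)=72533807, p(93)=82010177, p(94)=92669720, p(95)=104651419, p(96)=118114304, p(97)=133230930, p(98)=150198136, p(99)=169229875, p(100)=190569292, p(101)=214481126, p(102)=241265379, p(103)=271248950, p(104)=304801365, p(105)=342325709, p(106)=384276336, p(107)=431149389, p(108)=483502844, p(109)=541946240, p(110)=607163746, p(111)=679903203, p(112)=761002156, p(113)=851376628, p(114)=952050665, p(115)=1064144451, p(116)=1188908248, p(117)=1327710076, p(118)=1482074143, p(119)=1653668665, p(120)=1844349560, p(121)=2056148051, p(122)=2291320912, p(123)=2552338241, p(124)=2841940500, p(125)=3163127352, p(126)=3519222692, p(127)=3913864295, p(128)=4351078600, p(129)=4835271870, p(130)=5371315400, p(131)=5964539504, p(132)=6620830889, p(133)=7346629512, p(134)=8149040695, p(135)=9035836076, p(136)=10015581680, p(137)=11097645016, p(138)=12292341831, p(139)=13610949895, p(140)=15065878135, p(141)=16670689208, p(142)=18440293320, p(143)=20390982757, p(144)=22540654445, p(145)=24908858009, p(146)=27517052599, p(147)=30388671978, p(148)=33549419497, p(149)=37027355200, p(150)=40853235313, p(151)=45060624582, p(152)=49686288421, p(153)=54770336324, p(154)=60356673280, p(155)=66493182097, p(156)=73232243759, p(157)=80630964769, p(158)=88751778802, p(159)=97662728555, p(160)=107438159466, p(161)=118159068427, p(162)=129913904637, p(163)=142798995930, p(164)=156919475295, p(165)=172389800255, p(166)=189334822579, p(167)=207890420102, p(168)=228204732751, p(169)=250438925115, p(170)=274768617130.
Final step: p(171) = p(170) + p(169) - p(166) - p(164) + p(159) + p(156) - p(149) - p(145) + p(136) + p(131) - p(120) - p(114) + p(101) + p(94) - p(79) - p(71) + p(54) + p(45) - p(26) - p(16)
= 274768617130 + 250438925115 - 189334822579 - 156919475295 + 97662728555 + 73232243759 - 37027355200 - 24908858009 + 10015581680 + 5964539504 - 1844349560 - 952050665 + 214481126 + 92669720 - 13848650 - 4697205 + 386155 + 89134 - 2436 - 231
= 301384802048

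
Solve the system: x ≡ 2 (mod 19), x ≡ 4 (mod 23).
211

Using Chinese Remainder Theorem:
M = 19 × 23 = 437
M1 = 23, M2 = 19
y1 = 23^(-1) mod 19 = 5
y2 = 19^(-1) mod 23 = 17
x = (2×23×5 + 4×19×17) mod 437 = 211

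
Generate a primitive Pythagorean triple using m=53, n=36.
(1513, 3816, 4105)

Euclid's formula: a = m² - n², b = 2mn, c = m² + n²
m = 53, n = 36
a = 53² - 36² = 2809 - 1296 = 1513
b = 2 × 53 × 36 = 3816
c = 53² + 36² = 2809 + 1296 = 4105
Verification: 1513² + 3816² = 2289169 + 14561856 = 16851025 = 4105² ✓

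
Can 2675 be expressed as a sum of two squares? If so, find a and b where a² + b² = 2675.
Not possible

Factorization: 2675 = 5^2 × 107
By Fermat: n is sum of two squares iff every prime p ≡ 3 (mod 4) appears to even power.
Prime(s) ≡ 3 (mod 4) with odd exponent: [(107, 1)]
Therefore 2675 cannot be expressed as a² + b².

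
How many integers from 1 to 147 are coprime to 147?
84

147 = 3 × 7^2
φ(n) = n × ∏(1 - 1/p) for each prime p dividing n
φ(147) = 147 × (1 - 1/3) × (1 - 1/7) = 84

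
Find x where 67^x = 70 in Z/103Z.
43

Baby-step giant-step with step n = ⌈√103⌉ = 11.
Baby steps 67^j mod 103 (j:value) for j=0..10: 0:1, 1:67, 2:60, 3:3, 4:98, 5:77, 6:9, 7:88, 8:25, 9:27, 10:58.
Giant-step multiplier: 67^(-11) ≡ 67^(102-11) = 67^91 ≡ 11 (mod 103).
Giant steps γ_i = 70·11^i mod 103: γ_0=70, γ_1=49, γ_2=24, γ_3=58 (in table at j=10).
x = i·n + j = 3·11 + 10 = 43.
Check: 67^43 ≡ 70 (mod 103).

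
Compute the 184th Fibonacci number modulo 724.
3

Matrix identity: Q^n = [[F_(n+1), F_n], [F_n, F_(n-1)]] with Q = [[1,1],[1,0]].
n = 184 = 10111000₂. Square-and-multiply, entries mod 724:
Q^1 = [[1,1],[1,0]]
Q^2 = (Q^1)² = [[2,1],[1,1]]
Q^5 = (Q^2)²·Q = [[8,5],[5,3]]
Q^11 = (Q^5)²·Q = [[144,89],[89,55]]
Q^23 = (Q^11)²·Q = [[32,421],[421,335]]
Q^46 = (Q^23)² = [[161,295],[295,590]]
Q^92 = (Q^46)² = [[2,1],[1,1]]
Q^184 = (Q^92)² = [[5,3],[3,2]]
F_184 mod 724 = Q^184[0][1] = 3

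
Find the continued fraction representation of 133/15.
[8; 1, 6, 2]

Euclidean algorithm steps:
133 = 8 × 15 + 13
15 = 1 × 13 + 2
13 = 6 × 2 + 1
2 = 2 × 1 + 0
Continued fraction: [8; 1, 6, 2]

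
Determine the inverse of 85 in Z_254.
3

gcd(85, 254) = 1, so the inverse exists.
Extended Euclidean algorithm on (254, 85):
254 = 2 × 85 + 84  ⟹  84 = (1)·254 + (-2)·85
85 = 1 × 84 + 1  ⟹  1 = (-1)·254 + (3)·85
So (3)·85 ≡ 1 (mod 254), i.e. 85^(-1) ≡ 3 (mod 254).
Check: 85 × 3 = 255 ≡ 1 (mod 254)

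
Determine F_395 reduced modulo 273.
236

Matrix identity: Q^n = [[F_(n+1), F_n], [F_n, F_(n-1)]] with Q = [[1,1],[1,0]].
n = 395 = 110001011₂. Square-and-multiply, entries mod 273:
Q^1 = [[1,1],[1,0]]
Q^3 = (Q^1)²·Q = [[3,2],[2,1]]
Q^6 = (Q^3)² = [[13,8],[8,5]]
Q^12 = (Q^6)² = [[233,144],[144,89]]
Q^24 = (Q^12)² = [[223,231],[231,265]]
Q^49 = (Q^24)²·Q = [[148,169],[169,252]]
Q^98 = (Q^49)² = [[233,169],[169,64]]
Q^197 = (Q^98)²·Q = [[92,131],[131,234]]
Q^395 = (Q^197)²·Q = [[81,236],[236,118]]
F_395 mod 273 = Q^395[0][1] = 236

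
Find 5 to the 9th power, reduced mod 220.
185

Repeated squaring. Binary of 9 = 1001.
5^1 ≡ 5 (mod 220); 5^2 ≡ 25 (mod 220); 5^4 ≡ 185 (mod 220); 5^8 ≡ 125 (mod 220)
5^9 = 5^1 × 5^8 ≡ 185 (mod 220)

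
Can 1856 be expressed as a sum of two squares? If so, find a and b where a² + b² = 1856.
16² + 40² (a=16, b=40)

Factorization: 1856 = 2^6 × 29
By Fermat: n is sum of two squares iff every prime p ≡ 3 (mod 4) appears to even power.
All primes ≡ 3 (mod 4) appear to even power.
Search a = 0, 1, 2, … for 1856 - a² a perfect square: first hit at a = 16: 1856 - 256 = 1600 = 40².
1856 = 16² + 40² = 256 + 1600 ✓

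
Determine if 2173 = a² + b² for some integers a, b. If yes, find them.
18² + 43² (a=18, b=43)

Factorization: 2173 = 41 × 53
By Fermat: n is sum of two squares iff every prime p ≡ 3 (mod 4) appears to even power.
All primes ≡ 3 (mod 4) appear to even power.
Search a = 0, 1, 2, … for 2173 - a² a perfect square: first hit at a = 18: 2173 - 324 = 1849 = 43².
2173 = 18² + 43² = 324 + 1849 ✓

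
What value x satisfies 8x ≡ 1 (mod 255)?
32

gcd(8, 255) = 1, so the inverse exists.
Extended Euclidean algorithm on (255, 8):
255 = 31 × 8 + 7  ⟹  7 = (1)·255 + (-31)·8
8 = 1 × 7 + 1  ⟹  1 = (-1)·255 + (32)·8
So (32)·8 ≡ 1 (mod 255), i.e. 8^(-1) ≡ 32 (mod 255).
Check: 8 × 32 = 256 ≡ 1 (mod 255)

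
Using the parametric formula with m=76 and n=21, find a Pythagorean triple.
(5335, 3192, 6217)

Euclid's formula: a = m² - n², b = 2mn, c = m² + n²
m = 76, n = 21
a = 76² - 21² = 5776 - 441 = 5335
b = 2 × 76 × 21 = 3192
c = 76² + 21² = 5776 + 441 = 6217
Verification: 5335² + 3192² = 28462225 + 10188864 = 38651089 = 6217² ✓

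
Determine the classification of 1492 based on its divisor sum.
deficient

Proper divisors of 1492: sum = 1 + 2 + 4 + 373 + 746 = 1126
Since 1126 < 1492, 1492 is deficient.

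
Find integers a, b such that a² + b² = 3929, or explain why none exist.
35² + 52² (a=35, b=52)

Factorization: 3929 = 3929
By Fermat: n is sum of two squares iff every prime p ≡ 3 (mod 4) appears to even power.
All primes ≡ 3 (mod 4) appear to even power.
Search a = 0, 1, 2, … for 3929 - a² a perfect square: first hit at a = 35: 3929 - 1225 = 2704 = 52².
3929 = 35² + 52² = 1225 + 2704 ✓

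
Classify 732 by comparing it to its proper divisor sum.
abundant

Proper divisors of 732: sum = 1 + 2 + 3 + 4 + 6 + 12 + 61 + 122 + 183 + 244 + 366 = 1004
Since 1004 > 732, 732 is abundant.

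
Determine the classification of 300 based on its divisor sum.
abundant

Proper divisors of 300: sum = 1 + 2 + 3 + 4 + 5 + 6 + 10 + 12 + ... + 60 + 75 + 100 + 150 (17 divisors) = 568
Since 568 > 300, 300 is abundant.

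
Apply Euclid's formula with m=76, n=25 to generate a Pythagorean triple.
(5151, 3800, 6401)

Euclid's formula: a = m² - n², b = 2mn, c = m² + n²
m = 76, n = 25
a = 76² - 25² = 5776 - 625 = 5151
b = 2 × 76 × 25 = 3800
c = 76² + 25² = 5776 + 625 = 6401
Verification: 5151² + 3800² = 26532801 + 14440000 = 40972801 = 6401² ✓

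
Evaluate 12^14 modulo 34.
32

Repeated squaring. Binary of 14 = 1110.
12^1 ≡ 12 (mod 34); 12^2 ≡ 8 (mod 34); 12^4 ≡ 30 (mod 34); 12^8 ≡ 16 (mod 34)
12^14 = 12^2 × 12^4 × 12^8 ≡ 32 (mod 34)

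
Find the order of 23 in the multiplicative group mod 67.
33

67 is prime, so ord(23) divides φ(67) = 66.
Divisors of 66: 1, 2, 3, 6, 11, 22, 33, 66.
Repeated squaring: 23^1 ≡ 23, 23^2 ≡ 60, 23^4 ≡ 49, 23^8 ≡ 56, 23^16 ≡ 54, 23^32 ≡ 35, 23^64 ≡ 19 (mod 67).
Test 23^d mod 67 for each divisor d in increasing order:
23^1 ≡ 23
23^2 ≡ 60
23^3 = 23^2·23^1 ≡ 40
23^6 = 23^4·23^2 ≡ 59
23^11 = 23^8·23^2·23^1 ≡ 29
23^22 = 23^16·23^4·23^2 ≡ 37
23^33 = 23^32·23^1 ≡ 1  ← first divisor giving 1
The order is 33.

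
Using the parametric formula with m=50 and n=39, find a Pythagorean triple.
(979, 3900, 4021)

Euclid's formula: a = m² - n², b = 2mn, c = m² + n²
m = 50, n = 39
a = 50² - 39² = 2500 - 1521 = 979
b = 2 × 50 × 39 = 3900
c = 50² + 39² = 2500 + 1521 = 4021
Verification: 979² + 3900² = 958441 + 15210000 = 16168441 = 4021² ✓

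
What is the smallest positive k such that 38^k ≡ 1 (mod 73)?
36

73 is prime, so ord(38) divides φ(73) = 72.
Divisors of 72: 1, 2, 3, 4, 6, 8, 9, 12, 18, 24, 36, 72.
Repeated squaring: 38^1 ≡ 38, 38^2 ≡ 57, 38^4 ≡ 37, 38^8 ≡ 55, 38^16 ≡ 32, 38^32 ≡ 2, 38^64 ≡ 4 (mod 73).
Test 38^d mod 73 for each divisor d in increasing order:
38^1 ≡ 38
38^2 ≡ 57
38^3 = 38^2·38^1 ≡ 49
38^4 ≡ 37
38^6 = 38^4·38^2 ≡ 65
38^8 ≡ 55
38^9 = 38^8·38^1 ≡ 46
38^12 = 38^8·38^4 ≡ 64
38^18 = 38^16·38^2 ≡ 72
38^24 = 38^16·38^8 ≡ 8
38^36 = 38^32·38^4 ≡ 1  ← first divisor giving 1
The order is 36.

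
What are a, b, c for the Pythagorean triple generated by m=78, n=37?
(4715, 5772, 7453)

Euclid's formula: a = m² - n², b = 2mn, c = m² + n²
m = 78, n = 37
a = 78² - 37² = 6084 - 1369 = 4715
b = 2 × 78 × 37 = 5772
c = 78² + 37² = 6084 + 1369 = 7453
Verification: 4715² + 5772² = 22231225 + 33315984 = 55547209 = 7453² ✓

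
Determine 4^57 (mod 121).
16

Repeated squaring. Binary of 57 = 111001.
4^1 ≡ 4 (mod 121); 4^2 ≡ 16 (mod 121); 4^4 ≡ 14 (mod 121); 4^8 ≡ 75 (mod 121); 4^16 ≡ 59 (mod 121); 4^32 ≡ 93 (mod 121)
4^57 = 4^1 × 4^8 × 4^16 × 4^32 ≡ 16 (mod 121)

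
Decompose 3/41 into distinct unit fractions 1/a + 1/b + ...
1/14 + 1/574

Greedy algorithm:
3/41: ceiling(41/3) = 14, use 1/14
1/574: ceiling(574/1) = 574, use 1/574
Result: 3/41 = 1/14 + 1/574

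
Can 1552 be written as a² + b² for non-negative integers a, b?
16² + 36² (a=16, b=36)

Factorization: 1552 = 2^4 × 97
By Fermat: n is sum of two squares iff every prime p ≡ 3 (mod 4) appears to even power.
All primes ≡ 3 (mod 4) appear to even power.
Search a = 0, 1, 2, … for 1552 - a² a perfect square: first hit at a = 16: 1552 - 256 = 1296 = 36².
1552 = 16² + 36² = 256 + 1296 ✓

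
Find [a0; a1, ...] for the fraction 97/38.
[2; 1, 1, 4, 4]

Euclidean algorithm steps:
97 = 2 × 38 + 21
38 = 1 × 21 + 17
21 = 1 × 17 + 4
17 = 4 × 4 + 1
4 = 4 × 1 + 0
Continued fraction: [2; 1, 1, 4, 4]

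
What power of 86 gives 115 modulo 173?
27

Baby-step giant-step with step n = ⌈√173⌉ = 14.
Baby steps 86^j mod 173 (j:value) for j=0..13: 0:1, 1:86, 2:130, 3:108, 4:119, 5:27, 6:73, 7:50, 8:148, 9:99, 10:37, 11:68, 12:139, 13:17.
Giant-step multiplier: 86^(-14) ≡ 86^(172-14) = 86^158 ≡ 122 (mod 173).
Giant steps γ_i = 115·122^i mod 173: γ_0=115, γ_1=17 (in table at j=13).
x = i·n + j = 1·14 + 13 = 27.
Check: 86^27 ≡ 115 (mod 173).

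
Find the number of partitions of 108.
483502844

p(n) counts ways to write n as a sum of positive integers (order ignored).
Euler's pentagonal recurrence: p(k) = p(k-1) + p(k-2) - p(k-5) - p(k-7) + p(k-12) + p(k-15) - ... (offsets j(3j∓1)/2, signs ++--, p(0)=1, p(<0)=0).
DP table for k = 0..107: p(0)=1, p(1)=1, p(2)=2, p(3)=3, p(4)=5, p(5)=7, p(6)=11, p(7)=15, p(8)=22, p(9)=30, p(10)=42, p(11)=56, p(12)=77, p(13)=101, p(14)=135, p(15)=176, p(16)=231, p(17)=297, p(18)=385, p(19)=490, p(20)=627, p(21)=792, p(22)=1002, p(23)=1255, p(24)=1575, p(25)=1958, p(26)=2436, p(27)=3010, p(28)=3718, p(29)=4565, p(30)=5604, p(31)=6842, p(32)=8349, p(33)=10143, p(34)=12310, p(35)=14883, p(36)=17977, p(37)=21637, p(38)=26015, p(39)=31185, p(40)=37338, p(41)=44583, p(42)=53174, p(43)=63261, p(44)=75175, p(45)=89134, p(46)=105558, p(47)=124754, p(48)=147273, p(49)=173525, p(50)=204226, p(51)=239943, p(52)=281589, p(53)=329931, p(54)=386155, p(55)=451276, p(56)=526823, p(57)=614154, p(58)=715220, p(59)=831820, p(60)=966467, p(61)=1121505, p(62)=1300156, p(63)=1505499, p(64)=1741630, p(65)=2012558, p(66)=2323520, p(67)=2679689, p(68)=3087735, p(69)=3554345, p(70)=4087968, p(71)=4697205, p(72)=5392783, p(73)=6185689, p(74)=7089500, p(75)=8118264, p(76)=9289091, p(77)=10619863, p(78)=12132164, p(79)=13848650, p(80)=15796476, p(81)=18004327, p(82)=20506255, p(83)=23338469, p(84)=26543660, p(85)=30167357, p(86)=34262962, p(87)=38887673, p(88)=44108109, p(89)=49995925, p(90)=56634173, p(91)=64112359, p(92)=72533807, p(93)=82010177, p(94)=92669720, p(95)=104651419, p(96)=118114304, p(97)=133230930, p(98)=150198136, p(99)=169229875, p(100)=190569292, p(101)=214481126, p(102)=241265379, p(103)=271248950, p(104)=304801365, p(105)=342325709, p(106)=384276336, p(107)=431149389.
Final step: p(108) = p(107) + p(106) - p(103) - p(101) + p(96) + p(93) - p(86) - p(82) + p(73) + p(68) - p(57) - p(51) + p(38) + p(31) - p(16) - p(8)
= 431149389 + 384276336 - 271248950 - 214481126 + 118114304 + 82010177 - 34262962 - 20506255 + 6185689 + 3087735 - 614154 - 239943 + 26015 + 6842 - 231 - 22
= 483502844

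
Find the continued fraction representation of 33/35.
[0; 1, 16, 2]

Euclidean algorithm steps:
33 = 0 × 35 + 33
35 = 1 × 33 + 2
33 = 16 × 2 + 1
2 = 2 × 1 + 0
Continued fraction: [0; 1, 16, 2]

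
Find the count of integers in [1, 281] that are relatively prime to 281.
280

281 = 281
φ(n) = n × ∏(1 - 1/p) for each prime p dividing n
φ(281) = 281 × (1 - 1/281) = 280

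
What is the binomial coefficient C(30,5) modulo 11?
1

Using Lucas' theorem:
Write n=30 and k=5 in base 11:
n in base 11: [2, 8]
k in base 11: [0, 5]
C(30,5) mod 11 = ∏ C(n_i, k_i) mod 11
Digit binomials (mod 11): C(2,0) = 1; C(8,5) = 56 ≡ 1
Product: 1 × 1 = 1 ≡ 1 (mod 11)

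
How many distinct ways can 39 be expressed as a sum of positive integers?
31185

p(n) counts ways to write n as a sum of positive integers (order ignored).
Euler's pentagonal recurrence: p(k) = p(k-1) + p(k-2) - p(k-5) - p(k-7) + p(k-12) + p(k-15) - ... (offsets j(3j∓1)/2, signs ++--, p(0)=1, p(<0)=0).
DP table for k = 0..38: p(0)=1, p(1)=1, p(2)=2, p(3)=3, p(4)=5, p(5)=7, p(6)=11, p(7)=15, p(8)=22, p(9)=30, p(10)=42, p(11)=56, p(12)=77, p(13)=101, p(14)=135, p(15)=176, p(16)=231, p(17)=297, p(18)=385, p(19)=490, p(20)=627, p(21)=792, p(22)=1002, p(23)=1255, p(24)=1575, p(25)=1958, p(26)=2436, p(27)=3010, p(28)=3718, p(29)=4565, p(30)=5604, p(31)=6842, p(32)=8349, p(33)=10143, p(34)=12310, p(35)=14883, p(36)=17977, p(37)=21637, p(38)=26015.
Final step: p(39) = p(38) + p(37) - p(34) - p(32) + p(27) + p(24) - p(17) - p(13) + p(4)
= 26015 + 21637 - 12310 - 8349 + 3010 + 1575 - 297 - 101 + 5
= 31185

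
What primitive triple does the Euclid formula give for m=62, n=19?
(3483, 2356, 4205)

Euclid's formula: a = m² - n², b = 2mn, c = m² + n²
m = 62, n = 19
a = 62² - 19² = 3844 - 361 = 3483
b = 2 × 62 × 19 = 2356
c = 62² + 19² = 3844 + 361 = 4205
Verification: 3483² + 2356² = 12131289 + 5550736 = 17682025 = 4205² ✓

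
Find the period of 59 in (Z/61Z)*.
60

61 is prime, so ord(59) divides φ(61) = 60.
Divisors of 60: 1, 2, 3, 4, 5, 6, 10, 12, 15, 20, 30, 60.
Repeated squaring: 59^1 ≡ 59, 59^2 ≡ 4, 59^4 ≡ 16, 59^8 ≡ 12, 59^16 ≡ 22, 59^32 ≡ 57 (mod 61).
Test 59^d mod 61 for each divisor d in increasing order:
59^1 ≡ 59
59^2 ≡ 4
59^3 = 59^2·59^1 ≡ 53
59^4 ≡ 16
59^5 = 59^4·59^1 ≡ 29
59^6 = 59^4·59^2 ≡ 3
59^10 = 59^8·59^2 ≡ 48
59^12 = 59^8·59^4 ≡ 9
59^15 = 59^8·59^4·59^2·59^1 ≡ 50
59^20 = 59^16·59^4 ≡ 47
59^30 = 59^16·59^8·59^4·59^2 ≡ 60
59^60 = 59^32·59^16·59^8·59^4 ≡ 1  ← first divisor giving 1
The order is 60.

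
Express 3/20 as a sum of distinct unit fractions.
1/7 + 1/140

Greedy algorithm:
3/20: ceiling(20/3) = 7, use 1/7
1/140: ceiling(140/1) = 140, use 1/140
Result: 3/20 = 1/7 + 1/140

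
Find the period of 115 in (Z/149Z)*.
148

149 is prime, so ord(115) divides φ(149) = 148.
Divisors of 148: 1, 2, 4, 37, 74, 148.
Repeated squaring: 115^1 ≡ 115, 115^2 ≡ 113, 115^4 ≡ 104, 115^8 ≡ 88, 115^16 ≡ 145, 115^32 ≡ 16, 115^64 ≡ 107, 115^128 ≡ 125 (mod 149).
Test 115^d mod 149 for each divisor d in increasing order:
115^1 ≡ 115
115^2 ≡ 113
115^4 ≡ 104
115^37 = 115^32·115^4·115^1 ≡ 44
115^74 = 115^64·115^8·115^2 ≡ 148
115^148 = 115^128·115^16·115^4 ≡ 1  ← first divisor giving 1
The order is 148.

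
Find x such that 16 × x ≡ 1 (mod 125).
86

gcd(16, 125) = 1, so the inverse exists.
Extended Euclidean algorithm on (125, 16):
125 = 7 × 16 + 13  ⟹  13 = (1)·125 + (-7)·16
16 = 1 × 13 + 3  ⟹  3 = (-1)·125 + (8)·16
13 = 4 × 3 + 1  ⟹  1 = (5)·125 + (-39)·16
So (-39)·16 ≡ 1 (mod 125), i.e. 16^(-1) ≡ -39 ≡ 86 (mod 125).
Check: 16 × 86 = 1376 ≡ 1 (mod 125)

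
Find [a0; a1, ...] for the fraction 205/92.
[2; 4, 2, 1, 1, 1, 2]

Euclidean algorithm steps:
205 = 2 × 92 + 21
92 = 4 × 21 + 8
21 = 2 × 8 + 5
8 = 1 × 5 + 3
5 = 1 × 3 + 2
3 = 1 × 2 + 1
2 = 2 × 1 + 0
Continued fraction: [2; 4, 2, 1, 1, 1, 2]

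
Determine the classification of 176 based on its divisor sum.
abundant

Proper divisors of 176: sum = 1 + 2 + 4 + 8 + 11 + 16 + 22 + 44 + 88 = 196
Since 196 > 176, 176 is abundant.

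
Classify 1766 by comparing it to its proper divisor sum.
deficient

Proper divisors of 1766: sum = 1 + 2 + 883 = 886
Since 886 < 1766, 1766 is deficient.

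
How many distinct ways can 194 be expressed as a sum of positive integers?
2366022741845

p(n) counts ways to write n as a sum of positive integers (order ignored).
Euler's pentagonal recurrence: p(k) = p(k-1) + p(k-2) - p(k-5) - p(k-7) + p(k-12) + p(k-15) - ... (offsets j(3j∓1)/2, signs ++--, p(0)=1, p(<0)=0).
DP table for k = 0..193: p(0)=1, p(1)=1, p(2)=2, p(3)=3, p(4)=5, p(5)=7, p(6)=11, p(7)=15, p(8)=22, p(9)=30, p(10)=42, p(11)=56, p(12)=77, p(13)=101, p(14)=135, p(15)=176, p(16)=231, p(17)=297, p(18)=385, p(19)=490, p(20)=627, p(21)=792, p(22)=1002, p(23)=1255, p(24)=1575, p(25)=1958, p(26)=2436, p(27)=3010, p(28)=3718, p(29)=4565, p(30)=5604, p(31)=6842, p(32)=8349, p(33)=10143, p(34)=12310, p(35)=14883, p(36)=17977, p(37)=21637, p(38)=26015, p(39)=31185, p(40)=37338, p(41)=44583, p(42)=53174, p(43)=63261, p(44)=75175, p(45)=89134, p(46)=105558, p(47)=124754, p(48)=147273, p(49)=173525, p(50)=204226, p(51)=239943, p(52)=281589, p(53)=329931, p(54)=386155, p(55)=451276, p(56)=526823, p(57)=614154, p(58)=715220, p(59)=831820, p(60)=966467, p(61)=1121505, p(62)=1300156, p(63)=1505499, p(64)=1741630, p(65)=2012558, p(66)=2323520, p(67)=2679689, p(68)=3087735, p(69)=3554345, p(70)=4087968, p(71)=4697205, p(72)=5392783, p(73)=6185689, p(74)=7089500, p(75)=8118264, p(76)=9289091, p(77)=10619863, p(78)=12132164, p(79)=13848650, p(80)=15796476, p(81)=18004327, p(82)=20506255, p(83)=23338469, p(84)=26543660, p(85)=30167357, p(86)=34262962, p(87)=38887673, p(88)=44108109, p(89)=49995925, p(90)=56634173, p(91)=64112359, p(92)=72533807, p(93)=82010177, p(94)=92669720, p(95)=104651419, p(96)=118114304, p(97)=133230930, p(98)=150198136, p(99)=169229875, p(100)=190569292, p(101)=214481126, p(102)=241265379, p(103)=271248950, p(104)=304801365, p(105)=342325709, p(106)=384276336, p(107)=431149389, p(108)=483502844, p(109)=541946240, p(110)=607163746, p(111)=679903203, p(112)=761002156, p(113)=851376628, p(114)=952050665, p(115)=1064144451, p(116)=1188908248, p(117)=1327710076, p(118)=1482074143, p(119)=1653668665, p(120)=1844349560, p(121)=2056148051, p(122)=2291320912, p(123)=2552338241, p(124)=2841940500, p(125)=3163127352, p(126)=3519222692, p(127)=3913864295, p(128)=4351078600, p(129)=4835271870, p(130)=5371315400, p(131)=5964539504, p(132)=6620830889, p(133)=7346629512, p(134)=8149040695, p(135)=9035836076, p(136)=10015581680, p(137)=11097645016, p(138)=12292341831, p(139)=13610949895, p(140)=15065878135, p(141)=16670689208, p(142)=18440293320, p(143)=20390982757, p(144)=22540654445, p(145)=24908858009, p(146)=27517052599, p(147)=30388671978, p(148)=33549419497, p(149)=37027355200, p(150)=40853235313, p(151)=45060624582, p(152)=49686288421, p(153)=54770336324, p(154)=60356673280, p(155)=66493182097, p(156)=73232243759, p(157)=80630964769, p(158)=88751778802, p(159)=97662728555, p(160)=107438159466, p(161)=118159068427, p(162)=129913904637, p(163)=142798995930, p(164)=156919475295, p(165)=172389800255, p(166)=189334822579, p(167)=207890420102, p(168)=228204732751, p(169)=250438925115, p(170)=274768617130, p(171)=301384802048, p(172)=330495499613, p(173)=362326859895, p(174)=397125074750, p(175)=435157697830, p(176)=476715857290, p(177)=522115831195, p(178)=571701605655, p(179)=625846753120, p(180)=684957390936, p(181)=749474411781, p(182)=819876908323, p(183)=896684817527, p(184)=980462880430, p(185)=1071823774337, p(186)=1171432692373, p(187)=1280011042268, p(188)=1398341745571, p(189)=1527273599625, p(190)=1667727404093, p(191)=1820701100652, p(192)=1987276856363, p(193)=2168627105469.
Final step: p(194) = p(193) + p(192) - p(189) - p(187) + p(182) + p(179) - p(172) - p(168) + p(159) + p(154) - p(143) - p(137) + p(124) + p(117) - p(102) - p(94) + p(77) + p(68) - p(49) - p(39) + p(18) + p(7)
= 2168627105469 + 1987276856363 - 1527273599625 - 1280011042268 + 819876908323 + 625846753120 - 330495499613 - 228204732751 + 97662728555 + 60356673280 - 20390982757 - 11097645016 + 2841940500 + 1327710076 - 241265379 - 92669720 + 10619863 + 3087735 - 173525 - 31185 + 385 + 15
= 2366022741845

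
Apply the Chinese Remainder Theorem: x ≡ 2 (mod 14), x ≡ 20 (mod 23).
296

Using Chinese Remainder Theorem:
M = 14 × 23 = 322
M1 = 23, M2 = 14
y1 = 23^(-1) mod 14 = 11
y2 = 14^(-1) mod 23 = 5
x = (2×23×11 + 20×14×5) mod 322 = 296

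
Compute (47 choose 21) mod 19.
15

Using Lucas' theorem:
Write n=47 and k=21 in base 19:
n in base 19: [2, 9]
k in base 19: [1, 2]
C(47,21) mod 19 = ∏ C(n_i, k_i) mod 19
Digit binomials (mod 19): C(2,1) = 2; C(9,2) = 36 ≡ 17
Product: 2 × 17 = 34 ≡ 15 (mod 19)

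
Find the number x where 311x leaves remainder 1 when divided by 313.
156

gcd(311, 313) = 1, so the inverse exists.
Extended Euclidean algorithm on (313, 311):
313 = 1 × 311 + 2  ⟹  2 = (1)·313 + (-1)·311
311 = 155 × 2 + 1  ⟹  1 = (-155)·313 + (156)·311
So (156)·311 ≡ 1 (mod 313), i.e. 311^(-1) ≡ 156 (mod 313).
Check: 311 × 156 = 48516 ≡ 1 (mod 313)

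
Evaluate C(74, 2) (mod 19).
3

Using Lucas' theorem:
Write n=74 and k=2 in base 19:
n in base 19: [3, 17]
k in base 19: [0, 2]
C(74,2) mod 19 = ∏ C(n_i, k_i) mod 19
Digit binomials (mod 19): C(3,0) = 1; C(17,2) = 136 ≡ 3
Product: 1 × 3 = 3 ≡ 3 (mod 19)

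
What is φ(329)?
276

329 = 7 × 47
φ(n) = n × ∏(1 - 1/p) for each prime p dividing n
φ(329) = 329 × (1 - 1/7) × (1 - 1/47) = 276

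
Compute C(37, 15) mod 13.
6

Using Lucas' theorem:
Write n=37 and k=15 in base 13:
n in base 13: [2, 11]
k in base 13: [1, 2]
C(37,15) mod 13 = ∏ C(n_i, k_i) mod 13
Digit binomials (mod 13): C(2,1) = 2; C(11,2) = 55 ≡ 3
Product: 2 × 3 = 6 ≡ 6 (mod 13)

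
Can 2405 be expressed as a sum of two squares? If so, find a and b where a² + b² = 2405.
2² + 49² (a=2, b=49)

Factorization: 2405 = 5 × 13 × 37
By Fermat: n is sum of two squares iff every prime p ≡ 3 (mod 4) appears to even power.
All primes ≡ 3 (mod 4) appear to even power.
Search a = 0, 1, 2, … for 2405 - a² a perfect square: first hit at a = 2: 2405 - 4 = 2401 = 49².
2405 = 2² + 49² = 4 + 2401 ✓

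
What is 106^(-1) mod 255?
166

gcd(106, 255) = 1, so the inverse exists.
Extended Euclidean algorithm on (255, 106):
255 = 2 × 106 + 43  ⟹  43 = (1)·255 + (-2)·106
106 = 2 × 43 + 20  ⟹  20 = (-2)·255 + (5)·106
43 = 2 × 20 + 3  ⟹  3 = (5)·255 + (-12)·106
20 = 6 × 3 + 2  ⟹  2 = (-32)·255 + (77)·106
3 = 1 × 2 + 1  ⟹  1 = (37)·255 + (-89)·106
So (-89)·106 ≡ 1 (mod 255), i.e. 106^(-1) ≡ -89 ≡ 166 (mod 255).
Check: 106 × 166 = 17596 ≡ 1 (mod 255)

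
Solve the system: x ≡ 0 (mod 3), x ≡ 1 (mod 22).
45

Using Chinese Remainder Theorem:
M = 3 × 22 = 66
M1 = 22, M2 = 3
y1 = 22^(-1) mod 3 = 1
y2 = 3^(-1) mod 22 = 15
x = (0×22×1 + 1×3×15) mod 66 = 45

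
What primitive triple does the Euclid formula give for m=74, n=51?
(2875, 7548, 8077)

Euclid's formula: a = m² - n², b = 2mn, c = m² + n²
m = 74, n = 51
a = 74² - 51² = 5476 - 2601 = 2875
b = 2 × 74 × 51 = 7548
c = 74² + 51² = 5476 + 2601 = 8077
Verification: 2875² + 7548² = 8265625 + 56972304 = 65237929 = 8077² ✓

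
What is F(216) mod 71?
8

Matrix identity: Q^n = [[F_(n+1), F_n], [F_n, F_(n-1)]] with Q = [[1,1],[1,0]].
n = 216 = 11011000₂. Square-and-multiply, entries mod 71:
Q^1 = [[1,1],[1,0]]
Q^3 = (Q^1)²·Q = [[3,2],[2,1]]
Q^6 = (Q^3)² = [[13,8],[8,5]]
Q^13 = (Q^6)²·Q = [[22,20],[20,2]]
Q^27 = (Q^13)²·Q = [[15,32],[32,54]]
Q^54 = (Q^27)² = [[42,7],[7,35]]
Q^108 = (Q^54)² = [[38,42],[42,67]]
Q^216 = (Q^108)² = [[13,8],[8,5]]
F_216 mod 71 = Q^216[0][1] = 8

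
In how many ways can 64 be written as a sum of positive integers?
1741630

p(n) counts ways to write n as a sum of positive integers (order ignored).
Euler's pentagonal recurrence: p(k) = p(k-1) + p(k-2) - p(k-5) - p(k-7) + p(k-12) + p(k-15) - ... (offsets j(3j∓1)/2, signs ++--, p(0)=1, p(<0)=0).
DP table for k = 0..63: p(0)=1, p(1)=1, p(2)=2, p(3)=3, p(4)=5, p(5)=7, p(6)=11, p(7)=15, p(8)=22, p(9)=30, p(10)=42, p(11)=56, p(12)=77, p(13)=101, p(14)=135, p(15)=176, p(16)=231, p(17)=297, p(18)=385, p(19)=490, p(20)=627, p(21)=792, p(22)=1002, p(23)=1255, p(24)=1575, p(25)=1958, p(26)=2436, p(27)=3010, p(28)=3718, p(29)=4565, p(30)=5604, p(31)=6842, p(32)=8349, p(33)=10143, p(34)=12310, p(35)=14883, p(36)=17977, p(37)=21637, p(38)=26015, p(39)=31185, p(40)=37338, p(41)=44583, p(42)=53174, p(43)=63261, p(44)=75175, p(45)=89134, p(46)=105558, p(47)=124754, p(48)=147273, p(49)=173525, p(50)=204226, p(51)=239943, p(52)=281589, p(53)=329931, p(54)=386155, p(55)=451276, p(56)=526823, p(57)=614154, p(58)=715220, p(59)=831820, p(60)=966467, p(61)=1121505, p(62)=1300156, p(63)=1505499.
Final step: p(64) = p(63) + p(62) - p(59) - p(57) + p(52) + p(49) - p(42) - p(38) + p(29) + p(24) - p(13) - p(7)
= 1505499 + 1300156 - 831820 - 614154 + 281589 + 173525 - 53174 - 26015 + 4565 + 1575 - 101 - 15
= 1741630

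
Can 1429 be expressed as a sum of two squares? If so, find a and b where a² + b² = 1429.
23² + 30² (a=23, b=30)

Factorization: 1429 = 1429
By Fermat: n is sum of two squares iff every prime p ≡ 3 (mod 4) appears to even power.
All primes ≡ 3 (mod 4) appear to even power.
Search a = 0, 1, 2, … for 1429 - a² a perfect square: first hit at a = 23: 1429 - 529 = 900 = 30².
1429 = 23² + 30² = 529 + 900 ✓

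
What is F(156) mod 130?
12

Matrix identity: Q^n = [[F_(n+1), F_n], [F_n, F_(n-1)]] with Q = [[1,1],[1,0]].
n = 156 = 10011100₂. Square-and-multiply, entries mod 130:
Q^1 = [[1,1],[1,0]]
Q^2 = (Q^1)² = [[2,1],[1,1]]
Q^4 = (Q^2)² = [[5,3],[3,2]]
Q^9 = (Q^4)²·Q = [[55,34],[34,21]]
Q^19 = (Q^9)²·Q = [[5,21],[21,114]]
Q^39 = (Q^19)²·Q = [[105,76],[76,29]]
Q^78 = (Q^39)² = [[31,44],[44,117]]
Q^156 = (Q^78)² = [[37,12],[12,25]]
F_156 mod 130 = Q^156[0][1] = 12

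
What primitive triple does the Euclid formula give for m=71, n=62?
(1197, 8804, 8885)

Euclid's formula: a = m² - n², b = 2mn, c = m² + n²
m = 71, n = 62
a = 71² - 62² = 5041 - 3844 = 1197
b = 2 × 71 × 62 = 8804
c = 71² + 62² = 5041 + 3844 = 8885
Verification: 1197² + 8804² = 1432809 + 77510416 = 78943225 = 8885² ✓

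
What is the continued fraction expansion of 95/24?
[3; 1, 23]

Euclidean algorithm steps:
95 = 3 × 24 + 23
24 = 1 × 23 + 1
23 = 23 × 1 + 0
Continued fraction: [3; 1, 23]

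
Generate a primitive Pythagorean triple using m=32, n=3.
(1015, 192, 1033)

Euclid's formula: a = m² - n², b = 2mn, c = m² + n²
m = 32, n = 3
a = 32² - 3² = 1024 - 9 = 1015
b = 2 × 32 × 3 = 192
c = 32² + 3² = 1024 + 9 = 1033
Verification: 1015² + 192² = 1030225 + 36864 = 1067089 = 1033² ✓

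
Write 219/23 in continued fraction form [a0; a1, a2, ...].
[9; 1, 1, 11]

Euclidean algorithm steps:
219 = 9 × 23 + 12
23 = 1 × 12 + 11
12 = 1 × 11 + 1
11 = 11 × 1 + 0
Continued fraction: [9; 1, 1, 11]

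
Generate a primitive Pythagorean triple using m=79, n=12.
(6097, 1896, 6385)

Euclid's formula: a = m² - n², b = 2mn, c = m² + n²
m = 79, n = 12
a = 79² - 12² = 6241 - 144 = 6097
b = 2 × 79 × 12 = 1896
c = 79² + 12² = 6241 + 144 = 6385
Verification: 6097² + 1896² = 37173409 + 3594816 = 40768225 = 6385² ✓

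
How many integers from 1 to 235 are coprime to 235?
184

235 = 5 × 47
φ(n) = n × ∏(1 - 1/p) for each prime p dividing n
φ(235) = 235 × (1 - 1/5) × (1 - 1/47) = 184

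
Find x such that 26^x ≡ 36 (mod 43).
28

Baby-step giant-step with step n = ⌈√43⌉ = 7.
Baby steps 26^j mod 43 (j:value) for j=0..6: 0:1, 1:26, 2:31, 3:32, 4:15, 5:3, 6:35.
Giant-step multiplier: 26^(-7) ≡ 26^(42-7) = 26^35 ≡ 37 (mod 43).
Giant steps γ_i = 36·37^i mod 43: γ_0=36, γ_1=42, γ_2=6, γ_3=7, γ_4=1 (in table at j=0).
x = i·n + j = 4·7 + 0 = 28.
Check: 26^28 ≡ 36 (mod 43).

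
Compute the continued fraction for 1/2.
[0; 2]

Euclidean algorithm steps:
1 = 0 × 2 + 1
2 = 2 × 1 + 0
Continued fraction: [0; 2]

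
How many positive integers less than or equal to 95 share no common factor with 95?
72

95 = 5 × 19
φ(n) = n × ∏(1 - 1/p) for each prime p dividing n
φ(95) = 95 × (1 - 1/5) × (1 - 1/19) = 72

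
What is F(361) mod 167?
42

Matrix identity: Q^n = [[F_(n+1), F_n], [F_n, F_(n-1)]] with Q = [[1,1],[1,0]].
n = 361 = 101101001₂. Square-and-multiply, entries mod 167:
Q^1 = [[1,1],[1,0]]
Q^2 = (Q^1)² = [[2,1],[1,1]]
Q^5 = (Q^2)²·Q = [[8,5],[5,3]]
Q^11 = (Q^5)²·Q = [[144,89],[89,55]]
Q^22 = (Q^11)² = [[100,9],[9,91]]
Q^45 = (Q^22)²·Q = [[110,61],[61,49]]
Q^90 = (Q^45)² = [[123,13],[13,110]]
Q^180 = (Q^90)² = [[101,23],[23,78]]
Q^361 = (Q^180)²·Q = [[151,42],[42,109]]
F_361 mod 167 = Q^361[0][1] = 42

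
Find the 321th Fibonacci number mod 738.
124

Matrix identity: Q^n = [[F_(n+1), F_n], [F_n, F_(n-1)]] with Q = [[1,1],[1,0]].
n = 321 = 101000001₂. Square-and-multiply, entries mod 738:
Q^1 = [[1,1],[1,0]]
Q^2 = (Q^1)² = [[2,1],[1,1]]
Q^5 = (Q^2)²·Q = [[8,5],[5,3]]
Q^10 = (Q^5)² = [[89,55],[55,34]]
Q^20 = (Q^10)² = [[614,123],[123,491]]
Q^40 = (Q^20)² = [[247,123],[123,124]]
Q^80 = (Q^40)² = [[124,615],[615,247]]
Q^160 = (Q^80)² = [[247,123],[123,124]]
Q^321 = (Q^160)²·Q = [[1,124],[124,615]]
F_321 mod 738 = Q^321[0][1] = 124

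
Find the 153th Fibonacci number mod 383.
101

Matrix identity: Q^n = [[F_(n+1), F_n], [F_n, F_(n-1)]] with Q = [[1,1],[1,0]].
n = 153 = 10011001₂. Square-and-multiply, entries mod 383:
Q^1 = [[1,1],[1,0]]
Q^2 = (Q^1)² = [[2,1],[1,1]]
Q^4 = (Q^2)² = [[5,3],[3,2]]
Q^9 = (Q^4)²·Q = [[55,34],[34,21]]
Q^19 = (Q^9)²·Q = [[254,351],[351,286]]
Q^38 = (Q^19)² = [[47,338],[338,92]]
Q^76 = (Q^38)² = [[21,256],[256,148]]
Q^153 = (Q^76)²·Q = [[86,101],[101,368]]
F_153 mod 383 = Q^153[0][1] = 101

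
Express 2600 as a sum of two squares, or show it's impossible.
10² + 50² (a=10, b=50)

Factorization: 2600 = 2^3 × 5^2 × 13
By Fermat: n is sum of two squares iff every prime p ≡ 3 (mod 4) appears to even power.
All primes ≡ 3 (mod 4) appear to even power.
Search a = 0, 1, 2, … for 2600 - a² a perfect square: first hit at a = 10: 2600 - 100 = 2500 = 50².
2600 = 10² + 50² = 100 + 2500 ✓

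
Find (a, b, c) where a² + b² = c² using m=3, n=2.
(5, 12, 13)

Euclid's formula: a = m² - n², b = 2mn, c = m² + n²
m = 3, n = 2
a = 3² - 2² = 9 - 4 = 5
b = 2 × 3 × 2 = 12
c = 3² + 2² = 9 + 4 = 13
Verification: 5² + 12² = 25 + 144 = 169 = 13² ✓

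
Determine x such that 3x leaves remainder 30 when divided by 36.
x ≡ 10 (mod 12)

gcd(3, 36) = 3, which divides 30, so solutions exist.
Divide through by 3: x ≡ 10 (mod 12).
The coefficient of x is now 1, so x ≡ 10 (mod 12).
Check: 3 × 10 = 30 ≡ 30 (mod 36).
x ≡ 10 (mod 12), giving 3 solutions mod 36.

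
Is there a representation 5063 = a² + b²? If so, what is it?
Not possible

Factorization: 5063 = 61 × 83
By Fermat: n is sum of two squares iff every prime p ≡ 3 (mod 4) appears to even power.
Prime(s) ≡ 3 (mod 4) with odd exponent: [(83, 1)]
Therefore 5063 cannot be expressed as a² + b².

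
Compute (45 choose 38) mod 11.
0

Using Lucas' theorem:
Write n=45 and k=38 in base 11:
n in base 11: [4, 1]
k in base 11: [3, 5]
C(45,38) mod 11 = ∏ C(n_i, k_i) mod 11
Digit binomials (mod 11): C(4,3) = 4; C(1,5) = 0 (k_i > n_i)
Product: 4 × 0 = 0 ≡ 0 (mod 11)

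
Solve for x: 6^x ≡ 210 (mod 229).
206

Baby-step giant-step with step n = ⌈√229⌉ = 16.
Baby steps 6^j mod 229 (j:value) for j=0..15: 0:1, 1:6, 2:36, 3:216, 4:151, 5:219, 6:169, 7:98, 8:130, 9:93, 10:100, 11:142, 12:165, 13:74, 14:215, 15:145.
Giant-step multiplier: 6^(-16) ≡ 6^(228-16) = 6^212 ≡ 224 (mod 229).
Giant steps γ_i = 210·224^i mod 229: γ_0=210, γ_1=95, γ_2=212, γ_3=85, γ_4=33, γ_5=64, γ_6=138, γ_7=226, γ_8=15, γ_9=154, γ_10=146, γ_11=186, γ_12=215 (in table at j=14).
x = i·n + j = 12·16 + 14 = 206.
Check: 6^206 ≡ 210 (mod 229).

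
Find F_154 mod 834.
709

Matrix identity: Q^n = [[F_(n+1), F_n], [F_n, F_(n-1)]] with Q = [[1,1],[1,0]].
n = 154 = 10011010₂. Square-and-multiply, entries mod 834:
Q^1 = [[1,1],[1,0]]
Q^2 = (Q^1)² = [[2,1],[1,1]]
Q^4 = (Q^2)² = [[5,3],[3,2]]
Q^9 = (Q^4)²·Q = [[55,34],[34,21]]
Q^19 = (Q^9)²·Q = [[93,11],[11,82]]
Q^38 = (Q^19)² = [[430,257],[257,173]]
Q^77 = (Q^38)²·Q = [[596,749],[749,681]]
Q^154 = (Q^77)² = [[485,709],[709,610]]
F_154 mod 834 = Q^154[0][1] = 709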